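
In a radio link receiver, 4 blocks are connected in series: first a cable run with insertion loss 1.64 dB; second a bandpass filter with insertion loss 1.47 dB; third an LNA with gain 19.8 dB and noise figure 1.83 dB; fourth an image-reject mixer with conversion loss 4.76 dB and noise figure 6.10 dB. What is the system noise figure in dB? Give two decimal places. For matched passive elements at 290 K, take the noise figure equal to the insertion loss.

5.03 dB

Convert to linear (a loss of L dB is a gain of −L dB): F_i = 10^(NF_i/10), G_i = 10^(G_i,dB/10)
  Stage 1: F_1 = 10^(1.64/10) = 1.459, G_1 = 10^(−1.64/10) = 0.6855
  Stage 2: F_2 = 10^(1.47/10) = 1.403, G_2 = 10^(−1.47/10) = 0.7129
  Stage 3: F_3 = 10^(1.83/10) = 1.524, G_3 = 10^(19.8/10) = 95.50
  Stage 4: F_4 = 10^(6.10/10) = 4.074, G_4 = 10^(−4.76/10) = 0.3342
Friis cascade:
  F = 1.459 + (1.403 − 1)/0.6855 + (1.524 − 1)/0.4887 + (4.074 − 1)/46.67 = 3.185
NF = 10 log₁₀(3.185) = 5.03 dB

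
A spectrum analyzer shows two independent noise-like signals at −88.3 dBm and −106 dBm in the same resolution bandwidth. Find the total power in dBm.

−88.2 dBm

Convert to linear, add, convert back:
P₁ = 1.48×10⁻¹² W, P₂ = 2.51×10⁻¹⁴ W
P_tot = 1.50×10⁻¹² W → 10 log₁₀(P_tot / 10⁻³) = −88.2 dBm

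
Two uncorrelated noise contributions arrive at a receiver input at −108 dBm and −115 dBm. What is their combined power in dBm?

−107.2 dBm

Convert to linear, add, convert back:
P₁ = 1.58×10⁻¹⁴ W, P₂ = 3.16×10⁻¹⁵ W
P_tot = 1.90×10⁻¹⁴ W → 10 log₁₀(P_tot / 10⁻³) = −107.2 dBm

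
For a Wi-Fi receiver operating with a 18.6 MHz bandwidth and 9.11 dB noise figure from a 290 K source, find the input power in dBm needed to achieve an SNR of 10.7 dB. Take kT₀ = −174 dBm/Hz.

−81.5 dBm

Sensitivity = −174 + 10 log₁₀(B) + NF + SNR_min
= −174 + 72.7 + 9.11 + 10.7
= −81.49 dBm → −81.5 dBm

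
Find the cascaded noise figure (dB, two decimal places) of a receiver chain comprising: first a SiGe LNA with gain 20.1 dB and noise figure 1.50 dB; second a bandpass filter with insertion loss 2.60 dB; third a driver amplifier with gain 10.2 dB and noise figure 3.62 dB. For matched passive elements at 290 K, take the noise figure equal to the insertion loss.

Convert to linear (a loss of L dB is a gain of −L dB): F_i = 10^(NF_i/10), G_i = 10^(G_i,dB/10)
  Stage 1: F_1 = 10^(1.50/10) = 1.413, G_1 = 10^(20.1/10) = 102.3
  Stage 2: F_2 = 10^(2.60/10) = 1.820, G_2 = 10^(−2.60/10) = 0.5495
  Stage 3: F_3 = 10^(3.62/10) = 2.301, G_3 = 10^(10.2/10) = 10.47
Friis cascade:
  F = 1.413 + (1.820 − 1)/102.3 + (2.301 − 1)/56.23 = 1.444
NF = 10 log₁₀(1.444) = 1.59 dB

1.59 dB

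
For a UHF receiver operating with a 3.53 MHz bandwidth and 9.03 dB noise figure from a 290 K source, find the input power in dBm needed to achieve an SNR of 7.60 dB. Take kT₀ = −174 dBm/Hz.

Sensitivity = −174 + 10 log₁₀(B) + NF + SNR_min
= −174 + 65.48 + 9.03 + 7.60
= −91.89 dBm → −91.9 dBm

−91.9 dBm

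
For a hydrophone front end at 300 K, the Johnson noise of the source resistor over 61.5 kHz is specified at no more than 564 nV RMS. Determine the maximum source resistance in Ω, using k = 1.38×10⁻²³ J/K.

312 Ω

Johnson–Nyquist: V_n = √(4kTRB) ⇒ R = V_n² / (4kTB)
4kTB = 4 × 1.38×10⁻²³ × 300 × 6.15×10⁴ = 1.02×10⁻¹⁵
R = (5.64×10⁻⁷)² / 1.02×10⁻¹⁵ = 3.12×10² Ω = 312 Ω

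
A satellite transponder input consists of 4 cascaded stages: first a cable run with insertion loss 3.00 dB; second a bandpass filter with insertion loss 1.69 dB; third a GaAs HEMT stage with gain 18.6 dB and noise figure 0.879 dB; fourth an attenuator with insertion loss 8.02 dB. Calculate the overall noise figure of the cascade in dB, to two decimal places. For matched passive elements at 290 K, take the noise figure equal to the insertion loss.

5.82 dB

Convert to linear (a loss of L dB is a gain of −L dB): F_i = 10^(NF_i/10), G_i = 10^(G_i,dB/10)
  Stage 1: F_1 = 10^(3.00/10) = 1.995, G_1 = 10^(−3.00/10) = 0.5012
  Stage 2: F_2 = 10^(1.69/10) = 1.476, G_2 = 10^(−1.69/10) = 0.6776
  Stage 3: F_3 = 10^(0.879/10) = 1.224, G_3 = 10^(18.6/10) = 72.44
  Stage 4: F_4 = 10^(8.02/10) = 6.339, G_4 = 10^(−8.02/10) = 0.1578
Friis cascade:
  F = 1.995 + (1.476 − 1)/0.5012 + (1.224 − 1)/0.3396 + (6.339 − 1)/24.60 = 3.822
NF = 10 log₁₀(3.822) = 5.82 dB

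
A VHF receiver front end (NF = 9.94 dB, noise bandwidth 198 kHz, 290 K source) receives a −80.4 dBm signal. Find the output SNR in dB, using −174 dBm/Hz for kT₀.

Noise floor: N = −174 + 10 log₁₀(B) + NF
10 log₁₀(1.98×10⁵) = 52.97 dB
N = −174 + 52.97 + 9.94 = −111.09 dBm
SNR = P_sig − N = −80.4 − (−111.09) = 30.69 dB → 30.7 dB

30.7 dB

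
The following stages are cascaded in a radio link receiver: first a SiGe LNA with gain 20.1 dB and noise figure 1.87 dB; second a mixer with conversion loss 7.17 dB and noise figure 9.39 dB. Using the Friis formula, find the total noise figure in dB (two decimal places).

2.08 dB

Convert to linear (a loss of L dB is a gain of −L dB): F_i = 10^(NF_i/10), G_i = 10^(G_i,dB/10)
  Stage 1: F_1 = 10^(1.87/10) = 1.538, G_1 = 10^(20.1/10) = 102.3
  Stage 2: F_2 = 10^(9.39/10) = 8.690, G_2 = 10^(−7.17/10) = 0.1919
Friis cascade:
  F = 1.538 + (8.690 − 1)/102.3 = 1.613
NF = 10 log₁₀(1.613) = 2.08 dB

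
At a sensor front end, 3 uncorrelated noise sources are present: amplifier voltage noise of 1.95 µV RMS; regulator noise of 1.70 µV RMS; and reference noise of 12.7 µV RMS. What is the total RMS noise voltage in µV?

13.0 µV

Uncorrelated sources add in power (mean-square): V_tot = √(ΣV_i²)
V_tot = √[(1.95×10⁻⁶)² + (1.70×10⁻⁶)² + (1.27×10⁻⁵)²] = 1.30×10⁻⁵ V = 13.0 µV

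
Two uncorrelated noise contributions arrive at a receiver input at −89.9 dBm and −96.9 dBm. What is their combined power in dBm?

Convert to linear, add, convert back:
P₁ = 1.02×10⁻¹² W, P₂ = 2.04×10⁻¹³ W
P_tot = 1.23×10⁻¹² W → 10 log₁₀(P_tot / 10⁻³) = −89.1 dBm

−89.1 dBm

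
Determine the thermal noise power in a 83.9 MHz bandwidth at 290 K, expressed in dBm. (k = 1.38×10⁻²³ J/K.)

P_n = kTB = 1.38×10⁻²³ × 290 × 8.39×10⁷ = 3.36×10⁻¹³ W
In dBm: 10 log₁₀(3.36×10⁻¹³ / 10⁻³) = −94.7 dBm

−94.7 dBm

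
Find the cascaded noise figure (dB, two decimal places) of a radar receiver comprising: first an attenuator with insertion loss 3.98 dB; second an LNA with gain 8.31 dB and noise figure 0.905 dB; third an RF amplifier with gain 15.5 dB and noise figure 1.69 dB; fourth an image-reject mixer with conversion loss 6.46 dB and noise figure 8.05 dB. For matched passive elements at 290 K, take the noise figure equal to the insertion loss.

Convert to linear (a loss of L dB is a gain of −L dB): F_i = 10^(NF_i/10), G_i = 10^(G_i,dB/10)
  Stage 1: F_1 = 10^(3.98/10) = 2.500, G_1 = 10^(−3.98/10) = 0.3999
  Stage 2: F_2 = 10^(0.905/10) = 1.232, G_2 = 10^(8.31/10) = 6.776
  Stage 3: F_3 = 10^(1.69/10) = 1.476, G_3 = 10^(15.5/10) = 35.48
  Stage 4: F_4 = 10^(8.05/10) = 6.383, G_4 = 10^(−6.46/10) = 0.2259
Friis cascade:
  F = 2.500 + (1.232 − 1)/0.3999 + (1.476 − 1)/2.710 + (6.383 − 1)/96.16 = 3.311
NF = 10 log₁₀(3.311) = 5.20 dB

5.20 dB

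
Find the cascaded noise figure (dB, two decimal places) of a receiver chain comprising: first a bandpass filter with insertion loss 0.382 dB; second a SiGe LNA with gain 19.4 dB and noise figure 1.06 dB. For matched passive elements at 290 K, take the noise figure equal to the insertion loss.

Convert to linear (a loss of L dB is a gain of −L dB): F_i = 10^(NF_i/10), G_i = 10^(G_i,dB/10)
  Stage 1: F_1 = 10^(0.382/10) = 1.092, G_1 = 10^(−0.382/10) = 0.9158
  Stage 2: F_2 = 10^(1.06/10) = 1.276, G_2 = 10^(19.4/10) = 87.10
Friis cascade:
  F = 1.092 + (1.276 − 1)/0.9158 = 1.394
NF = 10 log₁₀(1.394) = 1.44 dB

1.44 dB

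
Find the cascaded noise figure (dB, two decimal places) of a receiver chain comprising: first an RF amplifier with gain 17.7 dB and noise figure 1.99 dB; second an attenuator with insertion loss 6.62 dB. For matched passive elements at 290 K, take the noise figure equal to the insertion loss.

2.15 dB

Convert to linear (a loss of L dB is a gain of −L dB): F_i = 10^(NF_i/10), G_i = 10^(G_i,dB/10)
  Stage 1: F_1 = 10^(1.99/10) = 1.581, G_1 = 10^(17.7/10) = 58.88
  Stage 2: F_2 = 10^(6.62/10) = 4.592, G_2 = 10^(−6.62/10) = 0.2178
Friis cascade:
  F = 1.581 + (4.592 − 1)/58.88 = 1.642
NF = 10 log₁₀(1.642) = 2.15 dB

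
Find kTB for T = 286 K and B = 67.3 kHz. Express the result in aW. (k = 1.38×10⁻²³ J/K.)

P_n = kTB = 1.38×10⁻²³ × 286 × 6.73×10⁴ = 2.66×10⁻¹⁶ W = 266 aW

266 aW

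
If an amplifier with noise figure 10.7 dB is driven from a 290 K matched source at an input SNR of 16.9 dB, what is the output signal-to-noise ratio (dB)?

6.2 dB

By definition F = SNR_in/SNR_out, so in dB: SNR_out = SNR_in − NF
SNR_out = 16.9 − 10.7 = 6.2 dB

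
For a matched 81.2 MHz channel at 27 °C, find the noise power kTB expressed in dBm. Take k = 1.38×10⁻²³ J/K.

−94.7 dBm

T = 27 °C + 273.15 = 300.15 K
P_n = kTB = 1.38×10⁻²³ × 300.15 × 8.12×10⁷ = 3.36×10⁻¹³ W
In dBm: 10 log₁₀(3.36×10⁻¹³ / 10⁻³) = −94.7 dBm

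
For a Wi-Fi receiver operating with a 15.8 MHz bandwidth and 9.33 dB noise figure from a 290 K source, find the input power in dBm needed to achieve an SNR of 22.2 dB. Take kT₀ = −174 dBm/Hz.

Sensitivity = −174 + 10 log₁₀(B) + NF + SNR_min
= −174 + 71.99 + 9.33 + 22.2
= −70.48 dBm → −70.5 dBm

−70.5 dBm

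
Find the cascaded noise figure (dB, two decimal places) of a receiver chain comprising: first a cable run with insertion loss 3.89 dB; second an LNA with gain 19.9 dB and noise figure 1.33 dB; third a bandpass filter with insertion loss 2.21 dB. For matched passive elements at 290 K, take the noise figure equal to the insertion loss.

Convert to linear (a loss of L dB is a gain of −L dB): F_i = 10^(NF_i/10), G_i = 10^(G_i,dB/10)
  Stage 1: F_1 = 10^(3.89/10) = 2.449, G_1 = 10^(−3.89/10) = 0.4083
  Stage 2: F_2 = 10^(1.33/10) = 1.358, G_2 = 10^(19.9/10) = 97.72
  Stage 3: F_3 = 10^(2.21/10) = 1.663, G_3 = 10^(−2.21/10) = 0.6012
Friis cascade:
  F = 2.449 + (1.358 − 1)/0.4083 + (1.663 − 1)/39.90 = 3.343
NF = 10 log₁₀(3.343) = 5.24 dB

5.24 dB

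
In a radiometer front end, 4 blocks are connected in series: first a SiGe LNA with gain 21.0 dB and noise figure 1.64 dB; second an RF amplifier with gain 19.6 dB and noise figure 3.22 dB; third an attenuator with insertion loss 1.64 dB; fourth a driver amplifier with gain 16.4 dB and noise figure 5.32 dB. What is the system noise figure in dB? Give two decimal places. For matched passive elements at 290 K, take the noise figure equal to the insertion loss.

1.67 dB

Convert to linear (a loss of L dB is a gain of −L dB): F_i = 10^(NF_i/10), G_i = 10^(G_i,dB/10)
  Stage 1: F_1 = 10^(1.64/10) = 1.459, G_1 = 10^(21.0/10) = 125.9
  Stage 2: F_2 = 10^(3.22/10) = 2.099, G_2 = 10^(19.6/10) = 91.20
  Stage 3: F_3 = 10^(1.64/10) = 1.459, G_3 = 10^(−1.64/10) = 0.6855
  Stage 4: F_4 = 10^(5.32/10) = 3.404, G_4 = 10^(16.4/10) = 43.65
Friis cascade:
  F = 1.459 + (2.099 − 1)/125.9 + (1.459 − 1)/1.148×10⁴ + (3.404 − 1)/7870 = 1.468
NF = 10 log₁₀(1.468) = 1.67 dB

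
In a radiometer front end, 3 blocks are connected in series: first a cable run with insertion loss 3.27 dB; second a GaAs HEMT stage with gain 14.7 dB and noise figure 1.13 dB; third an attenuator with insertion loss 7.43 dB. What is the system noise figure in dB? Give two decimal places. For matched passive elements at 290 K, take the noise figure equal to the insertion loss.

4.89 dB

Convert to linear (a loss of L dB is a gain of −L dB): F_i = 10^(NF_i/10), G_i = 10^(G_i,dB/10)
  Stage 1: F_1 = 10^(3.27/10) = 2.123, G_1 = 10^(−3.27/10) = 0.4710
  Stage 2: F_2 = 10^(1.13/10) = 1.297, G_2 = 10^(14.7/10) = 29.51
  Stage 3: F_3 = 10^(7.43/10) = 5.534, G_3 = 10^(−7.43/10) = 0.1807
Friis cascade:
  F = 2.123 + (1.297 − 1)/0.4710 + (5.534 − 1)/13.90 = 3.080
NF = 10 log₁₀(3.080) = 4.89 dB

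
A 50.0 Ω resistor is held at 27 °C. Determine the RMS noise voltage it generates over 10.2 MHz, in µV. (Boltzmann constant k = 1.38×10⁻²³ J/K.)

2.91 µV

T = 27 °C + 273.15 = 300.15 K
V_n = √(4kTRB)
4kTRB = 4 × 1.38×10⁻²³ × 300.15 × 5.00×10¹ × 1.02×10⁷ = 8.45×10⁻¹² V²
V_n = √(8.45×10⁻¹²) = 2.91×10⁻⁶ V = 2.91 µV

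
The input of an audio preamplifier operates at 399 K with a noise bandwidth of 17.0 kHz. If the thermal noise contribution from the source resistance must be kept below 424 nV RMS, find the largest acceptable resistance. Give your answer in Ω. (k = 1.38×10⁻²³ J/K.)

480 Ω

Johnson–Nyquist: V_n = √(4kTRB) ⇒ R = V_n² / (4kTB)
4kTB = 4 × 1.38×10⁻²³ × 399 × 1.70×10⁴ = 3.74×10⁻¹⁶
R = (4.24×10⁻⁷)² / 3.74×10⁻¹⁶ = 4.80×10² Ω = 480 Ω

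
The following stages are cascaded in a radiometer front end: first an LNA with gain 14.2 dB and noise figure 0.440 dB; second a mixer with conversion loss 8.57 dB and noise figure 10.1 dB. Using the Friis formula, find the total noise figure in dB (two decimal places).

Convert to linear (a loss of L dB is a gain of −L dB): F_i = 10^(NF_i/10), G_i = 10^(G_i,dB/10)
  Stage 1: F_1 = 10^(0.440/10) = 1.107, G_1 = 10^(14.2/10) = 26.30
  Stage 2: F_2 = 10^(10.1/10) = 10.23, G_2 = 10^(−8.57/10) = 0.1390
Friis cascade:
  F = 1.107 + (10.23 − 1)/26.30 = 1.458
NF = 10 log₁₀(1.458) = 1.64 dB

1.64 dB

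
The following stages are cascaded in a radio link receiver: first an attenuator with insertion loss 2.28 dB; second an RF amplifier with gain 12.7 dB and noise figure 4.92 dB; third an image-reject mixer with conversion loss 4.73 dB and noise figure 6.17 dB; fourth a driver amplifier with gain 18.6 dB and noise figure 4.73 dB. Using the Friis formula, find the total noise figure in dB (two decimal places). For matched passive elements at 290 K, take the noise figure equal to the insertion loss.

Convert to linear (a loss of L dB is a gain of −L dB): F_i = 10^(NF_i/10), G_i = 10^(G_i,dB/10)
  Stage 1: F_1 = 10^(2.28/10) = 1.690, G_1 = 10^(−2.28/10) = 0.5916
  Stage 2: F_2 = 10^(4.92/10) = 3.105, G_2 = 10^(12.7/10) = 18.62
  Stage 3: F_3 = 10^(6.17/10) = 4.140, G_3 = 10^(−4.73/10) = 0.3365
  Stage 4: F_4 = 10^(4.73/10) = 2.972, G_4 = 10^(18.6/10) = 72.44
Friis cascade:
  F = 1.690 + (3.105 − 1)/0.5916 + (4.140 − 1)/11.02 + (2.972 − 1)/3.707 = 6.065
NF = 10 log₁₀(6.065) = 7.83 dB

7.83 dB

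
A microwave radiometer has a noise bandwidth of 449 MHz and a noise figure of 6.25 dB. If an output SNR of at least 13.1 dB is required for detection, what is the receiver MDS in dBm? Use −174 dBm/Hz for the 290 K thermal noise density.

−68.1 dBm

Sensitivity = −174 + 10 log₁₀(B) + NF + SNR_min
= −174 + 86.52 + 6.25 + 13.1
= −68.13 dBm → −68.1 dBm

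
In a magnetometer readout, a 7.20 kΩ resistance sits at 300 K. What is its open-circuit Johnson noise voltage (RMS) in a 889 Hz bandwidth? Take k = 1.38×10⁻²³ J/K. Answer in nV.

326 nV

V_n = √(4kTRB)
4kTRB = 4 × 1.38×10⁻²³ × 300 × 7.20×10³ × 8.89×10² = 1.06×10⁻¹³ V²
V_n = √(1.06×10⁻¹³) = 3.26×10⁻⁷ V = 326 nV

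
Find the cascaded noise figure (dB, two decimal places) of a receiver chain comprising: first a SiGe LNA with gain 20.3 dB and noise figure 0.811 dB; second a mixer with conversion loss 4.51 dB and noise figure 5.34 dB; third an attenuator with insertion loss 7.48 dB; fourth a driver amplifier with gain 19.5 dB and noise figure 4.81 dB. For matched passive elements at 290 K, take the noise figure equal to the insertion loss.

Convert to linear (a loss of L dB is a gain of −L dB): F_i = 10^(NF_i/10), G_i = 10^(G_i,dB/10)
  Stage 1: F_1 = 10^(0.811/10) = 1.205, G_1 = 10^(20.3/10) = 107.2
  Stage 2: F_2 = 10^(5.34/10) = 3.420, G_2 = 10^(−4.51/10) = 0.3540
  Stage 3: F_3 = 10^(7.48/10) = 5.598, G_3 = 10^(−7.48/10) = 0.1786
  Stage 4: F_4 = 10^(4.81/10) = 3.027, G_4 = 10^(19.5/10) = 89.13
Friis cascade:
  F = 1.205 + (3.420 − 1)/107.2 + (5.598 − 1)/37.93 + (3.027 − 1)/6.776 = 1.648
NF = 10 log₁₀(1.648) = 2.17 dB

2.17 dB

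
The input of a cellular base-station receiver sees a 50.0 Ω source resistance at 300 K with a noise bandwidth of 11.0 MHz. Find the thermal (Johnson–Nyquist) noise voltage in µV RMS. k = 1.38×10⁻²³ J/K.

3.02 µV

V_n = √(4kTRB)
4kTRB = 4 × 1.38×10⁻²³ × 300 × 5.00×10¹ × 1.10×10⁷ = 9.11×10⁻¹² V²
V_n = √(9.11×10⁻¹²) = 3.02×10⁻⁶ V = 3.02 µV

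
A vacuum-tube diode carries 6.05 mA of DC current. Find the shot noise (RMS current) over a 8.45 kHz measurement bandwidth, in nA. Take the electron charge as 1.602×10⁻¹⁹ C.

4.05 nA

I_n = √(2qI·B)
2qI·B = 2 × 1.602×10⁻¹⁹ × 6.05×10⁻³ × 8.45×10³ = 1.64×10⁻¹⁷ A²
I_n = √(1.64×10⁻¹⁷) = 4.05×10⁻⁹ A = 4.05 nA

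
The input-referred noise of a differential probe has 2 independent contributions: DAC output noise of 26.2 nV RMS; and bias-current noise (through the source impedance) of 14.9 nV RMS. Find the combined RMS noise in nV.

30.1 nV

Uncorrelated sources add in power (mean-square): V_tot = √(ΣV_i²)
V_tot = √[(2.62×10⁻⁸)² + (1.49×10⁻⁸)²] = 3.01×10⁻⁸ V = 30.1 nV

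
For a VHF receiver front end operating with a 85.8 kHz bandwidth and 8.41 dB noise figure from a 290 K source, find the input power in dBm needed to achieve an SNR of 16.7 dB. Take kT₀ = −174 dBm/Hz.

Sensitivity = −174 + 10 log₁₀(B) + NF + SNR_min
= −174 + 49.33 + 8.41 + 16.7
= −99.56 dBm → −99.6 dBm

−99.6 dBm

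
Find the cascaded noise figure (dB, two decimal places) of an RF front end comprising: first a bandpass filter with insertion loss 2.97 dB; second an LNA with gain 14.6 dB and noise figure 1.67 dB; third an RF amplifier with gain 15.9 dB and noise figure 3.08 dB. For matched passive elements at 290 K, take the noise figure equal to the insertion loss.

4.74 dB

Convert to linear (a loss of L dB is a gain of −L dB): F_i = 10^(NF_i/10), G_i = 10^(G_i,dB/10)
  Stage 1: F_1 = 10^(2.97/10) = 1.982, G_1 = 10^(−2.97/10) = 0.5047
  Stage 2: F_2 = 10^(1.67/10) = 1.469, G_2 = 10^(14.6/10) = 28.84
  Stage 3: F_3 = 10^(3.08/10) = 2.032, G_3 = 10^(15.9/10) = 38.90
Friis cascade:
  F = 1.982 + (1.469 − 1)/0.5047 + (2.032 − 1)/14.55 = 2.982
NF = 10 log₁₀(2.982) = 4.74 dB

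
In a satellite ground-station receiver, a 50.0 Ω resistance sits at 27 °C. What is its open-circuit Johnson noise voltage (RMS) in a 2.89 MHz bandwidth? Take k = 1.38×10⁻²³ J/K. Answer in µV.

T = 27 °C + 273.15 = 300.15 K
V_n = √(4kTRB)
4kTRB = 4 × 1.38×10⁻²³ × 300.15 × 5.00×10¹ × 2.89×10⁶ = 2.39×10⁻¹² V²
V_n = √(2.39×10⁻¹²) = 1.55×10⁻⁶ V = 1.55 µV

1.55 µV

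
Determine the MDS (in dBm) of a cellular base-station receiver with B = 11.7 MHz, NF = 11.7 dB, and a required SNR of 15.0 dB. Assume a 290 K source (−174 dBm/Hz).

Sensitivity = −174 + 10 log₁₀(B) + NF + SNR_min
= −174 + 70.68 + 11.7 + 15.0
= −76.62 dBm → −76.6 dBm

−76.6 dBm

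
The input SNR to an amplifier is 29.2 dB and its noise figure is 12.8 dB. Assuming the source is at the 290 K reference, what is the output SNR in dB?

16.4 dB

By definition F = SNR_in/SNR_out, so in dB: SNR_out = SNR_in − NF
SNR_out = 29.2 − 12.8 = 16.4 dB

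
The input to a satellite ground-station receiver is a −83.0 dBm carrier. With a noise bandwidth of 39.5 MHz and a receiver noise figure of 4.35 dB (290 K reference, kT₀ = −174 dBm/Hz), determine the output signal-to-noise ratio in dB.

10.7 dB

Noise floor: N = −174 + 10 log₁₀(B) + NF
10 log₁₀(3.95×10⁷) = 75.97 dB
N = −174 + 75.97 + 4.35 = −93.68 dBm
SNR = P_sig − N = −83.0 − (−93.68) = 10.68 dB → 10.7 dB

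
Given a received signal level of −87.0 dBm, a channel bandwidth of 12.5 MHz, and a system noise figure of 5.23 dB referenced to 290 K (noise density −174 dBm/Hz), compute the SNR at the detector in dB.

Noise floor: N = −174 + 10 log₁₀(B) + NF
10 log₁₀(1.25×10⁷) = 70.97 dB
N = −174 + 70.97 + 5.23 = −97.80 dBm
SNR = P_sig − N = −87.0 − (−97.80) = 10.80 dB → 10.8 dB

10.8 dB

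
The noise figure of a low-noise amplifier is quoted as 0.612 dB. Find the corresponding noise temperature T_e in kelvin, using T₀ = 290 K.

F = 10^(0.612/10) = 1.15133
T_e = (F − 1)·T₀ = (1.15133 − 1) × 290 = 43.9 K

43.9 K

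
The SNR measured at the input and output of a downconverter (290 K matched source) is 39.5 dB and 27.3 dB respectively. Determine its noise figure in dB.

NF (dB) = SNR_in(dB) − SNR_out(dB) when the source is at T₀
NF = 39.5 − 27.3 = 12.2 dB

12.2 dB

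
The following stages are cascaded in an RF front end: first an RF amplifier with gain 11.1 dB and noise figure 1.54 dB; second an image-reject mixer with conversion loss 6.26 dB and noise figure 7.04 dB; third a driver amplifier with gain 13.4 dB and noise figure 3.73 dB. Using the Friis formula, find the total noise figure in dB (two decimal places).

Convert to linear (a loss of L dB is a gain of −L dB): F_i = 10^(NF_i/10), G_i = 10^(G_i,dB/10)
  Stage 1: F_1 = 10^(1.54/10) = 1.426, G_1 = 10^(11.1/10) = 12.88
  Stage 2: F_2 = 10^(7.04/10) = 5.058, G_2 = 10^(−6.26/10) = 0.2366
  Stage 3: F_3 = 10^(3.73/10) = 2.360, G_3 = 10^(13.4/10) = 21.88
Friis cascade:
  F = 1.426 + (5.058 − 1)/12.88 + (2.360 − 1)/3.048 = 2.187
NF = 10 log₁₀(2.187) = 3.40 dB

3.40 dB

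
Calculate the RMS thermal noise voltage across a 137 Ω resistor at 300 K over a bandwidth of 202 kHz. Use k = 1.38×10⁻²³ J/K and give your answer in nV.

677 nV

V_n = √(4kTRB)
4kTRB = 4 × 1.38×10⁻²³ × 300 × 1.37×10² × 2.02×10⁵ = 4.58×10⁻¹³ V²
V_n = √(4.58×10⁻¹³) = 6.77×10⁻⁷ V = 677 nV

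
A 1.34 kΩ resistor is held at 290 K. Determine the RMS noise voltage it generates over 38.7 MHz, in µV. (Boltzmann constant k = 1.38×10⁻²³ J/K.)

28.8 µV

V_n = √(4kTRB)
4kTRB = 4 × 1.38×10⁻²³ × 290 × 1.34×10³ × 3.87×10⁷ = 8.30×10⁻¹⁰ V²
V_n = √(8.30×10⁻¹⁰) = 2.88×10⁻⁵ V = 28.8 µV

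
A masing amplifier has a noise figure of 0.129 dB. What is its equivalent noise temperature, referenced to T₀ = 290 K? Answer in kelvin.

8.74 K

F = 10^(0.129/10) = 1.03015
T_e = (F − 1)·T₀ = (1.03015 − 1) × 290 = 8.74 K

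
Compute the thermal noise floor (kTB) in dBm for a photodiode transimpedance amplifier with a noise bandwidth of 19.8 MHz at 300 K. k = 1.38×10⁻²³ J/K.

P_n = kTB = 1.38×10⁻²³ × 300 × 1.98×10⁷ = 8.20×10⁻¹⁴ W
In dBm: 10 log₁₀(8.20×10⁻¹⁴ / 10⁻³) = −100.9 dBm

−100.9 dBm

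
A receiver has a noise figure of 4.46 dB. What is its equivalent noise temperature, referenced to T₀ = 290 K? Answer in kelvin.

520 K

F = 10^(4.46/10) = 2.79254
T_e = (F − 1)·T₀ = (2.79254 − 1) × 290 = 520 K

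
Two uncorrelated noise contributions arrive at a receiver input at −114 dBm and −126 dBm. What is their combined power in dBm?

−113.7 dBm

Convert to linear, add, convert back:
P₁ = 3.98×10⁻¹⁵ W, P₂ = 2.51×10⁻¹⁶ W
P_tot = 4.23×10⁻¹⁵ W → 10 log₁₀(P_tot / 10⁻³) = −113.7 dBm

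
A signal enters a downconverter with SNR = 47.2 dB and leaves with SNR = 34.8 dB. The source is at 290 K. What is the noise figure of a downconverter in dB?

NF (dB) = SNR_in(dB) − SNR_out(dB) when the source is at T₀
NF = 47.2 − 34.8 = 12.4 dB

12.4 dB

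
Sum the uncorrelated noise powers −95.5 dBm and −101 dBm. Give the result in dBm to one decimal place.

Convert to linear, add, convert back:
P₁ = 2.82×10⁻¹³ W, P₂ = 7.94×10⁻¹⁴ W
P_tot = 3.61×10⁻¹³ W → 10 log₁₀(P_tot / 10⁻³) = −94.4 dBm

−94.4 dBm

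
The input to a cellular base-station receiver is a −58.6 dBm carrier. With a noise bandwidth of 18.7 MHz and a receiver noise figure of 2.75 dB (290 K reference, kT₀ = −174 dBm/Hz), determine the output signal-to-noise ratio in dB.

Noise floor: N = −174 + 10 log₁₀(B) + NF
10 log₁₀(1.87×10⁷) = 72.72 dB
N = −174 + 72.72 + 2.75 = −98.53 dBm
SNR = P_sig − N = −58.6 − (−98.53) = 39.93 dB → 39.9 dB

39.9 dB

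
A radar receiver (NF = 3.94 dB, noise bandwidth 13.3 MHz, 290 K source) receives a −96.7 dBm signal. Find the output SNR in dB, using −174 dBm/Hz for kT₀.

2.1 dB

Noise floor: N = −174 + 10 log₁₀(B) + NF
10 log₁₀(1.33×10⁷) = 71.24 dB
N = −174 + 71.24 + 3.94 = −98.82 dBm
SNR = P_sig − N = −96.7 − (−98.82) = 2.12 dB → 2.1 dB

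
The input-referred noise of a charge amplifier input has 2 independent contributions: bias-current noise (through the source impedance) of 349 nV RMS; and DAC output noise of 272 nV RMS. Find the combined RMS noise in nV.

Uncorrelated sources add in power (mean-square): V_tot = √(ΣV_i²)
V_tot = √[(3.49×10⁻⁷)² + (2.72×10⁻⁷)²] = 4.42×10⁻⁷ V = 442 nV

442 nV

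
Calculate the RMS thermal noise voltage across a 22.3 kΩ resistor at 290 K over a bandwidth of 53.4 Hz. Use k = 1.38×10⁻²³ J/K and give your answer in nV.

138 nV

V_n = √(4kTRB)
4kTRB = 4 × 1.38×10⁻²³ × 290 × 2.23×10⁴ × 5.34×10¹ = 1.91×10⁻¹⁴ V²
V_n = √(1.91×10⁻¹⁴) = 1.38×10⁻⁷ V = 138 nV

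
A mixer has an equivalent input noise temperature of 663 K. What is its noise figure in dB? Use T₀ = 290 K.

5.17 dB

F = 1 + T_e/T₀ = 1 + 663/290 = 3.28621
NF = 10 log₁₀(3.28621) = 5.17 dB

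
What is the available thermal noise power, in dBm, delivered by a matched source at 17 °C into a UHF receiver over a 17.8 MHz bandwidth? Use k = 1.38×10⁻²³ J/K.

−101.5 dBm

T = 17 °C + 273.15 = 290.15 K
P_n = kTB = 1.38×10⁻²³ × 290.15 × 1.78×10⁷ = 7.13×10⁻¹⁴ W
In dBm: 10 log₁₀(7.13×10⁻¹⁴ / 10⁻³) = −101.5 dBm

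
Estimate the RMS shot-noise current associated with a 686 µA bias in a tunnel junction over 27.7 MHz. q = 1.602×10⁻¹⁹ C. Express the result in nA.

78.0 nA

I_n = √(2qI·B)
2qI·B = 2 × 1.602×10⁻¹⁹ × 6.86×10⁻⁴ × 2.77×10⁷ = 6.09×10⁻¹⁵ A²
I_n = √(6.09×10⁻¹⁵) = 7.80×10⁻⁸ A = 78.0 nA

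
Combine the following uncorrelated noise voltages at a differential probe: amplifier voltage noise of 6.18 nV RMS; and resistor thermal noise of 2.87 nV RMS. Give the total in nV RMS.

6.81 nV

Uncorrelated sources add in power (mean-square): V_tot = √(ΣV_i²)
V_tot = √[(6.18×10⁻⁹)² + (2.87×10⁻⁹)²] = 6.81×10⁻⁹ V = 6.81 nV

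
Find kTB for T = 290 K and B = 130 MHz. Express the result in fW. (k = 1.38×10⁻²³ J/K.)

P_n = kTB = 1.38×10⁻²³ × 290 × 1.30×10⁸ = 5.20×10⁻¹³ W = 520 fW

520 fW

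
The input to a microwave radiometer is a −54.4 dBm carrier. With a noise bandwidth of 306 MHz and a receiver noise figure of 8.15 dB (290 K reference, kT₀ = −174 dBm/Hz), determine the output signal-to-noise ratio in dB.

26.6 dB

Noise floor: N = −174 + 10 log₁₀(B) + NF
10 log₁₀(3.06×10⁸) = 84.86 dB
N = −174 + 84.86 + 8.15 = −80.99 dBm
SNR = P_sig − N = −54.4 − (−80.99) = 26.59 dB → 26.6 dB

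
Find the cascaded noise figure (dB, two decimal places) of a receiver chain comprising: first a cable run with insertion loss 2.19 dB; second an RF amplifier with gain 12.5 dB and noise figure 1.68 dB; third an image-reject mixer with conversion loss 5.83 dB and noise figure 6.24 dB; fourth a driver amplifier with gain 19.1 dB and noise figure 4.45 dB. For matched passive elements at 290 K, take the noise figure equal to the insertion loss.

Convert to linear (a loss of L dB is a gain of −L dB): F_i = 10^(NF_i/10), G_i = 10^(G_i,dB/10)
  Stage 1: F_1 = 10^(2.19/10) = 1.656, G_1 = 10^(−2.19/10) = 0.6039
  Stage 2: F_2 = 10^(1.68/10) = 1.472, G_2 = 10^(12.5/10) = 17.78
  Stage 3: F_3 = 10^(6.24/10) = 4.207, G_3 = 10^(−5.83/10) = 0.2612
  Stage 4: F_4 = 10^(4.45/10) = 2.786, G_4 = 10^(19.1/10) = 81.28
Friis cascade:
  F = 1.656 + (1.472 − 1)/0.6039 + (4.207 − 1)/10.74 + (2.786 − 1)/2.805 = 3.373
NF = 10 log₁₀(3.373) = 5.28 dB

5.28 dB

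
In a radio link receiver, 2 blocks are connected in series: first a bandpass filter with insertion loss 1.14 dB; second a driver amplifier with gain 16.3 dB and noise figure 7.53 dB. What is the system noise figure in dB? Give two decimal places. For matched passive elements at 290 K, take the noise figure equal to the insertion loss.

Convert to linear (a loss of L dB is a gain of −L dB): F_i = 10^(NF_i/10), G_i = 10^(G_i,dB/10)
  Stage 1: F_1 = 10^(1.14/10) = 1.300, G_1 = 10^(−1.14/10) = 0.7691
  Stage 2: F_2 = 10^(7.53/10) = 5.662, G_2 = 10^(16.3/10) = 42.66
Friis cascade:
  F = 1.300 + (5.662 − 1)/0.7691 = 7.362
NF = 10 log₁₀(7.362) = 8.67 dB

8.67 dB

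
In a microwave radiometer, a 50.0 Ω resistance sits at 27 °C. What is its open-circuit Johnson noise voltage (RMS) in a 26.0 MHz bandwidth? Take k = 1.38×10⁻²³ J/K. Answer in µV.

4.64 µV

T = 27 °C + 273.15 = 300.15 K
V_n = √(4kTRB)
4kTRB = 4 × 1.38×10⁻²³ × 300.15 × 5.00×10¹ × 2.60×10⁷ = 2.15×10⁻¹¹ V²
V_n = √(2.15×10⁻¹¹) = 4.64×10⁻⁶ V = 4.64 µV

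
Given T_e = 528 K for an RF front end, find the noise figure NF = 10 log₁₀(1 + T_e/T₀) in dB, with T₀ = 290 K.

F = 1 + T_e/T₀ = 1 + 528/290 = 2.82069
NF = 10 log₁₀(2.82069) = 4.50 dB

4.50 dB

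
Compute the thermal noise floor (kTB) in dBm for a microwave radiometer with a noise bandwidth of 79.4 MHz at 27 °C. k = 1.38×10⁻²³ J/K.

T = 27 °C + 273.15 = 300.15 K
P_n = kTB = 1.38×10⁻²³ × 300.15 × 7.94×10⁷ = 3.29×10⁻¹³ W
In dBm: 10 log₁₀(3.29×10⁻¹³ / 10⁻³) = −94.8 dBm

−94.8 dBm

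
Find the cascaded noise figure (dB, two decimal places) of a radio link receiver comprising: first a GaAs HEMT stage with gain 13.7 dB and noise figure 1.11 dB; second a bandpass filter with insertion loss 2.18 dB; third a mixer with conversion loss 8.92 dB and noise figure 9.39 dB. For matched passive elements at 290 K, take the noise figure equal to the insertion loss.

2.70 dB

Convert to linear (a loss of L dB is a gain of −L dB): F_i = 10^(NF_i/10), G_i = 10^(G_i,dB/10)
  Stage 1: F_1 = 10^(1.11/10) = 1.291, G_1 = 10^(13.7/10) = 23.44
  Stage 2: F_2 = 10^(2.18/10) = 1.652, G_2 = 10^(−2.18/10) = 0.6053
  Stage 3: F_3 = 10^(9.39/10) = 8.690, G_3 = 10^(−8.92/10) = 0.1282
Friis cascade:
  F = 1.291 + (1.652 − 1)/23.44 + (8.690 − 1)/14.19 = 1.861
NF = 10 log₁₀(1.861) = 2.70 dB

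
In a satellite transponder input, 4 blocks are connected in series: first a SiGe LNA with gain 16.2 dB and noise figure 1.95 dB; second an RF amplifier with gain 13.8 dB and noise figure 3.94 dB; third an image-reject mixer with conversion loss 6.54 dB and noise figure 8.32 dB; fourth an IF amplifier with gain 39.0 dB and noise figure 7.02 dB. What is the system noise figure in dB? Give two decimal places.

Convert to linear (a loss of L dB is a gain of −L dB): F_i = 10^(NF_i/10), G_i = 10^(G_i,dB/10)
  Stage 1: F_1 = 10^(1.95/10) = 1.567, G_1 = 10^(16.2/10) = 41.69
  Stage 2: F_2 = 10^(3.94/10) = 2.477, G_2 = 10^(13.8/10) = 23.99
  Stage 3: F_3 = 10^(8.32/10) = 6.792, G_3 = 10^(−6.54/10) = 0.2218
  Stage 4: F_4 = 10^(7.02/10) = 5.035, G_4 = 10^(39.0/10) = 7943
Friis cascade:
  F = 1.567 + (2.477 − 1)/41.69 + (6.792 − 1)/1000 + (5.035 − 1)/221.8 = 1.626
NF = 10 log₁₀(1.626) = 2.11 dB

2.11 dB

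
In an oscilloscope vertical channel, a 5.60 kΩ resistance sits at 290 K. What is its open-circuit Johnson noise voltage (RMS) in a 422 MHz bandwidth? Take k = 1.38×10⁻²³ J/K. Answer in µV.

V_n = √(4kTRB)
4kTRB = 4 × 1.38×10⁻²³ × 290 × 5.60×10³ × 4.22×10⁸ = 3.78×10⁻⁸ V²
V_n = √(3.78×10⁻⁸) = 1.94×10⁻⁴ V = 194 µV

194 µV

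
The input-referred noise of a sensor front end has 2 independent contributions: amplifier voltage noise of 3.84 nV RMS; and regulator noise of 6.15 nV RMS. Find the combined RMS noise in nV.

Uncorrelated sources add in power (mean-square): V_tot = √(ΣV_i²)
V_tot = √[(3.84×10⁻⁹)² + (6.15×10⁻⁹)²] = 7.25×10⁻⁹ V = 7.25 nV

7.25 nV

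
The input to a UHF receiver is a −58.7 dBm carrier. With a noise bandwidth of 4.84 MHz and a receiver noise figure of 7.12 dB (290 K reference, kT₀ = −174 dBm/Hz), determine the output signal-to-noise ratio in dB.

Noise floor: N = −174 + 10 log₁₀(B) + NF
10 log₁₀(4.84×10⁶) = 66.85 dB
N = −174 + 66.85 + 7.12 = −100.03 dBm
SNR = P_sig − N = −58.7 − (−100.03) = 41.33 dB → 41.3 dB

41.3 dB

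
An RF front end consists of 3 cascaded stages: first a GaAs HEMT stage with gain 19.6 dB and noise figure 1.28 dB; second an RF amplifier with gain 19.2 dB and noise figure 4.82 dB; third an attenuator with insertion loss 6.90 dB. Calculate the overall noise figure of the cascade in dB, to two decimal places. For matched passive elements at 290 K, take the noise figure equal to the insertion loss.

1.35 dB

Convert to linear (a loss of L dB is a gain of −L dB): F_i = 10^(NF_i/10), G_i = 10^(G_i,dB/10)
  Stage 1: F_1 = 10^(1.28/10) = 1.343, G_1 = 10^(19.6/10) = 91.20
  Stage 2: F_2 = 10^(4.82/10) = 3.034, G_2 = 10^(19.2/10) = 83.18
  Stage 3: F_3 = 10^(6.90/10) = 4.898, G_3 = 10^(−6.90/10) = 0.2042
Friis cascade:
  F = 1.343 + (3.034 − 1)/91.20 + (4.898 − 1)/7586 = 1.366
NF = 10 log₁₀(1.366) = 1.35 dB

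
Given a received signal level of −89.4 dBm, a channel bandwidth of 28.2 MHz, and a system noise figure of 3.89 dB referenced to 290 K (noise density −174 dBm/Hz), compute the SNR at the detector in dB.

6.2 dB

Noise floor: N = −174 + 10 log₁₀(B) + NF
10 log₁₀(2.82×10⁷) = 74.5 dB
N = −174 + 74.5 + 3.89 = −95.61 dBm
SNR = P_sig − N = −89.4 − (−95.61) = 6.21 dB → 6.2 dB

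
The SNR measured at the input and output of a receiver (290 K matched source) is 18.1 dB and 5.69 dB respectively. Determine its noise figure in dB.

NF (dB) = SNR_in(dB) − SNR_out(dB) when the source is at T₀
NF = 18.1 − 5.69 = 12.41 dB

12.41 dB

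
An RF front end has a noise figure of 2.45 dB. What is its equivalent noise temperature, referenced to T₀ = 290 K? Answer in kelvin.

220 K

F = 10^(2.45/10) = 1.75792
T_e = (F − 1)·T₀ = (1.75792 − 1) × 290 = 220 K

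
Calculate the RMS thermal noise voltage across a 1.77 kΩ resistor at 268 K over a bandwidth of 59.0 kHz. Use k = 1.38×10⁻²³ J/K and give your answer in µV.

V_n = √(4kTRB)
4kTRB = 4 × 1.38×10⁻²³ × 268 × 1.77×10³ × 5.90×10⁴ = 1.54×10⁻¹² V²
V_n = √(1.54×10⁻¹²) = 1.24×10⁻⁶ V = 1.24 µV

1.24 µV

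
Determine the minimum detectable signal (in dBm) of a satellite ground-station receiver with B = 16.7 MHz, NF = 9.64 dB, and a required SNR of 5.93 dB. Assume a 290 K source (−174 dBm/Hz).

−86.2 dBm

Sensitivity = −174 + 10 log₁₀(B) + NF + SNR_min
= −174 + 72.23 + 9.64 + 5.93
= −86.20 dBm → −86.2 dBm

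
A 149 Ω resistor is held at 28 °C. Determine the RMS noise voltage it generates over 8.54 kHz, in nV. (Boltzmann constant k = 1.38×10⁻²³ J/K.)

145 nV

T = 28 °C + 273.15 = 301.15 K
V_n = √(4kTRB)
4kTRB = 4 × 1.38×10⁻²³ × 301.15 × 1.49×10² × 8.54×10³ = 2.12×10⁻¹⁴ V²
V_n = √(2.12×10⁻¹⁴) = 1.45×10⁻⁷ V = 145 nV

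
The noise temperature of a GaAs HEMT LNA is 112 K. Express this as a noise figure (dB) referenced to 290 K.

1.42 dB

F = 1 + T_e/T₀ = 1 + 112/290 = 1.38621
NF = 10 log₁₀(1.38621) = 1.42 dB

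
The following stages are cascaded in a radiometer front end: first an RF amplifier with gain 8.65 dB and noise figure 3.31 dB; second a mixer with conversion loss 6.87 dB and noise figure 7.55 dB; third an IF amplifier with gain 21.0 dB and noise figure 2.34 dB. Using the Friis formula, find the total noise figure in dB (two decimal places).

5.13 dB

Convert to linear (a loss of L dB is a gain of −L dB): F_i = 10^(NF_i/10), G_i = 10^(G_i,dB/10)
  Stage 1: F_1 = 10^(3.31/10) = 2.143, G_1 = 10^(8.65/10) = 7.328
  Stage 2: F_2 = 10^(7.55/10) = 5.689, G_2 = 10^(−6.87/10) = 0.2056
  Stage 3: F_3 = 10^(2.34/10) = 1.714, G_3 = 10^(21.0/10) = 125.9
Friis cascade:
  F = 2.143 + (5.689 − 1)/7.328 + (1.714 − 1)/1.507 = 3.257
NF = 10 log₁₀(3.257) = 5.13 dB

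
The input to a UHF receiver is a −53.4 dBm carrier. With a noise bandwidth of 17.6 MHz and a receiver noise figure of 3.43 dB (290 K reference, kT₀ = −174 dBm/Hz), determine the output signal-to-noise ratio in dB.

Noise floor: N = −174 + 10 log₁₀(B) + NF
10 log₁₀(1.76×10⁷) = 72.46 dB
N = −174 + 72.46 + 3.43 = −98.11 dBm
SNR = P_sig − N = −53.4 − (−98.11) = 44.71 dB → 44.7 dB

44.7 dB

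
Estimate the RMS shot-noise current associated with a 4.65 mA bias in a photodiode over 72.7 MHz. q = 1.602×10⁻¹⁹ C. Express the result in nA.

329 nA

I_n = √(2qI·B)
2qI·B = 2 × 1.602×10⁻¹⁹ × 4.65×10⁻³ × 7.27×10⁷ = 1.08×10⁻¹³ A²
I_n = √(1.08×10⁻¹³) = 3.29×10⁻⁷ A = 329 nA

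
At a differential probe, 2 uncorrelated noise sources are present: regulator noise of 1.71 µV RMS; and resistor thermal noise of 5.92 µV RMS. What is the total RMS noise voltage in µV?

Uncorrelated sources add in power (mean-square): V_tot = √(ΣV_i²)
V_tot = √[(1.71×10⁻⁶)² + (5.92×10⁻⁶)²] = 6.16×10⁻⁶ V = 6.16 µV

6.16 µV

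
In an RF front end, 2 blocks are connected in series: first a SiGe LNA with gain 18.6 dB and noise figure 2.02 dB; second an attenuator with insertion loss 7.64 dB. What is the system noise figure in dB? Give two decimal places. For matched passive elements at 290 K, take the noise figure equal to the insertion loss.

Convert to linear (a loss of L dB is a gain of −L dB): F_i = 10^(NF_i/10), G_i = 10^(G_i,dB/10)
  Stage 1: F_1 = 10^(2.02/10) = 1.592, G_1 = 10^(18.6/10) = 72.44
  Stage 2: F_2 = 10^(7.64/10) = 5.808, G_2 = 10^(−7.64/10) = 0.1722
Friis cascade:
  F = 1.592 + (5.808 − 1)/72.44 = 1.659
NF = 10 log₁₀(1.659) = 2.20 dB

2.20 dB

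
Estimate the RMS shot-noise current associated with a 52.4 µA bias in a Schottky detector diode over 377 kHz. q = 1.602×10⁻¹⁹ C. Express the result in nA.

2.52 nA

I_n = √(2qI·B)
2qI·B = 2 × 1.602×10⁻¹⁹ × 5.24×10⁻⁵ × 3.77×10⁵ = 6.33×10⁻¹⁸ A²
I_n = √(6.33×10⁻¹⁸) = 2.52×10⁻⁹ A = 2.52 nA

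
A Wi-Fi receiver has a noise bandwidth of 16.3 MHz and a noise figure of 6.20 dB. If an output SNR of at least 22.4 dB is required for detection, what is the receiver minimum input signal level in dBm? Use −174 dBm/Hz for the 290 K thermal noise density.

Sensitivity = −174 + 10 log₁₀(B) + NF + SNR_min
= −174 + 72.12 + 6.20 + 22.4
= −73.28 dBm → −73.3 dBm

−73.3 dBm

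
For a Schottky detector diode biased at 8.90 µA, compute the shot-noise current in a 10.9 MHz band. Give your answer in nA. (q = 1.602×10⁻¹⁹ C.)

I_n = √(2qI·B)
2qI·B = 2 × 1.602×10⁻¹⁹ × 8.90×10⁻⁶ × 1.09×10⁷ = 3.11×10⁻¹⁷ A²
I_n = √(3.11×10⁻¹⁷) = 5.58×10⁻⁹ A = 5.58 nA

5.58 nA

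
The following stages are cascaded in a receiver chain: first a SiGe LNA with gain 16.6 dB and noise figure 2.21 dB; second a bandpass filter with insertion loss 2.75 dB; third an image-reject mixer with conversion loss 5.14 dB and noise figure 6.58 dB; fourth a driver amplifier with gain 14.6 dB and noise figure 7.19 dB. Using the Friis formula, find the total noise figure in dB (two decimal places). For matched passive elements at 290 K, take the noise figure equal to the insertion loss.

3.80 dB

Convert to linear (a loss of L dB is a gain of −L dB): F_i = 10^(NF_i/10), G_i = 10^(G_i,dB/10)
  Stage 1: F_1 = 10^(2.21/10) = 1.663, G_1 = 10^(16.6/10) = 45.71
  Stage 2: F_2 = 10^(2.75/10) = 1.884, G_2 = 10^(−2.75/10) = 0.5309
  Stage 3: F_3 = 10^(6.58/10) = 4.550, G_3 = 10^(−5.14/10) = 0.3062
  Stage 4: F_4 = 10^(7.19/10) = 5.236, G_4 = 10^(14.6/10) = 28.84
Friis cascade:
  F = 1.663 + (1.884 − 1)/45.71 + (4.550 − 1)/24.27 + (5.236 − 1)/7.430 = 2.399
NF = 10 log₁₀(2.399) = 3.80 dB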